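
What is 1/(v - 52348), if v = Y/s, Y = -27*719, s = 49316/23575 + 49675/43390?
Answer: -220727291/12878494322618 ≈ -1.7139e-5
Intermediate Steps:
s = 662181873/204583850 (s = 49316*(1/23575) + 49675*(1/43390) = 49316/23575 + 9935/8678 = 662181873/204583850 ≈ 3.2367)
Y = -19413
v = -1323862093350/220727291 (v = -19413/662181873/204583850 = -19413*204583850/662181873 = -1323862093350/220727291 ≈ -5997.7)
1/(v - 52348) = 1/(-1323862093350/220727291 - 52348) = 1/(-12878494322618/220727291) = -220727291/12878494322618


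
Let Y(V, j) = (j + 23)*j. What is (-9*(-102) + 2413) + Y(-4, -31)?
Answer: 3579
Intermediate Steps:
Y(V, j) = j*(23 + j) (Y(V, j) = (23 + j)*j = j*(23 + j))
(-9*(-102) + 2413) + Y(-4, -31) = (-9*(-102) + 2413) - 31*(23 - 31) = (918 + 2413) - 31*(-8) = 3331 + 248 = 3579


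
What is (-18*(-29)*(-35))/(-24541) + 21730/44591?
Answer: 1347953500/1094307731 ≈ 1.2318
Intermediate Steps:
(-18*(-29)*(-35))/(-24541) + 21730/44591 = (522*(-35))*(-1/24541) + 21730*(1/44591) = -18270*(-1/24541) + 21730/44591 = 18270/24541 + 21730/44591 = 1347953500/1094307731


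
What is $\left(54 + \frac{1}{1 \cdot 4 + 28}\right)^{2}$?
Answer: $\frac{2989441}{1024} \approx 2919.4$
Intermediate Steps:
$\left(54 + \frac{1}{1 \cdot 4 + 28}\right)^{2} = \left(54 + \frac{1}{4 + 28}\right)^{2} = \left(54 + \frac{1}{32}\right)^{2} = \left(\frac{1729}{32}\right)^{2} = \frac{2989441}{1024}$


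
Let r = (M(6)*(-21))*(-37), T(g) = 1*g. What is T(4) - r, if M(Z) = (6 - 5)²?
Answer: -773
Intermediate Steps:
T(g) = g
M(Z) = 1 (M(Z) = 1² = 1)
r = 777 (r = (1*(-21))*(-37) = -21*(-37) = 777)
T(4) - r = 4 - 1*777 = 4 - 777 = -773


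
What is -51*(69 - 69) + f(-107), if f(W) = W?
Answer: -107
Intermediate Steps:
-51*(69 - 69) + f(-107) = -51*(69 - 69) - 107 = -51*0 - 107 = 0 - 107 = -107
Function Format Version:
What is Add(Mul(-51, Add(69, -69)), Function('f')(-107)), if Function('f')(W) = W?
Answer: -107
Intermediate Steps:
Add(Mul(-51, Add(69, -69)), Function('f')(-107)) = Add(Mul(-51, Add(69, -69)), -107) = Add(Mul(-51, 0), -107) = Add(0, -107) = -107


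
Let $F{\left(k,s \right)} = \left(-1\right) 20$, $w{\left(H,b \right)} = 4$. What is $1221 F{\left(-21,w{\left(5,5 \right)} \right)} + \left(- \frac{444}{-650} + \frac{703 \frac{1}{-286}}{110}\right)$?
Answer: $- \frac{3841162067}{157300} \approx -24419.0$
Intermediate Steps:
$F{\left(k,s \right)} = -20$
$1221 F{\left(-21,w{\left(5,5 \right)} \right)} + \left(- \frac{444}{-650} + \frac{703 \frac{1}{-286}}{110}\right) = 1221 \left(-20\right) + \left(- \frac{444}{-650} + \frac{703 \frac{1}{-286}}{110}\right) = -24420 + \left(\left(-444\right) \left(- \frac{1}{650}\right) + 703 \left(- \frac{1}{286}\right) \frac{1}{110}\right) = -24420 + \left(\frac{222}{325} - \frac{703}{31460}\right) = -24420 + \frac{103933}{157300} = - \frac{3841162067}{157300}$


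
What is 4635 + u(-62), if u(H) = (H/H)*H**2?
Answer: 8479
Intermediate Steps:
u(H) = H**2 (u(H) = 1*H**2 = H**2)
4635 + u(-62) = 4635 + (-62)**2 = 4635 + 3844 = 8479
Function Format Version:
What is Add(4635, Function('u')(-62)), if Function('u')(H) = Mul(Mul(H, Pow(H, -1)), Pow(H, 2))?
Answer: 8479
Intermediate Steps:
Function('u')(H) = Pow(H, 2) (Function('u')(H) = Mul(1, Pow(H, 2)) = Pow(H, 2))
Add(4635, Function('u')(-62)) = Add(4635, Pow(-62, 2)) = Add(4635, 3844) = 8479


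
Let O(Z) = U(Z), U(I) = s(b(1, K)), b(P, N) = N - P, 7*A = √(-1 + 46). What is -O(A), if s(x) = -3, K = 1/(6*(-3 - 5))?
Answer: 3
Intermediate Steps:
A = 3*√5/7 (A = √(-1 + 46)/7 = √45/7 = (3*√5)/7 = 3*√5/7 ≈ 0.95831)
K = -1/48 (K = 1/(6*(-8)) = 1/(-48) = -1/48 ≈ -0.020833)
U(I) = -3
O(Z) = -3
-O(A) = -1*(-3) = 3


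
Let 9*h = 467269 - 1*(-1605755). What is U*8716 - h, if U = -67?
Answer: -814308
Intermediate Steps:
h = 230336 (h = (467269 - 1*(-1605755))/9 = (467269 + 1605755)/9 = (1/9)*2073024 = 230336)
U*8716 - h = -67*8716 - 1*230336 = -583972 - 230336 = -814308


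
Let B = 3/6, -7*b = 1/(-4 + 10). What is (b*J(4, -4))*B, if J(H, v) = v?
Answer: 1/21 ≈ 0.047619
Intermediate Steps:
b = -1/42 (b = -1/(7*(-4 + 10)) = -⅐/6 = -⅐*⅙ = -1/42 ≈ -0.023810)
B = ½ (B = 3*(⅙) = ½ ≈ 0.50000)
(b*J(4, -4))*B = -1/42*(-4)*(½) = (2/21)*(½) = 1/21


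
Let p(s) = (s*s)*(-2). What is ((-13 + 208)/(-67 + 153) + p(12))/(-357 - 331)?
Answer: 24573/59168 ≈ 0.41531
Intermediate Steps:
p(s) = -2*s**2 (p(s) = s**2*(-2) = -2*s**2)
((-13 + 208)/(-67 + 153) + p(12))/(-357 - 331) = ((-13 + 208)/(-67 + 153) - 2*12**2)/(-357 - 331) = (195/86 - 2*144)/(-688) = (195*(1/86) - 288)*(-1/688) = (195/86 - 288)*(-1/688) = -24573/86*(-1/688) = 24573/59168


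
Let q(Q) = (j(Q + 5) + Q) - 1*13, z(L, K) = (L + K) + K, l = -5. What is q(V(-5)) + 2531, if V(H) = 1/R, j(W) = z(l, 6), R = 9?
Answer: 22726/9 ≈ 2525.1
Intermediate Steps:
z(L, K) = L + 2*K (z(L, K) = (K + L) + K = L + 2*K)
j(W) = 7 (j(W) = -5 + 2*6 = -5 + 12 = 7)
V(H) = ⅑ (V(H) = 1/9 = ⅑)
q(Q) = -6 + Q (q(Q) = (7 + Q) - 1*13 = (7 + Q) - 13 = -6 + Q)
q(V(-5)) + 2531 = (-6 + ⅑) + 2531 = -53/9 + 2531 = 22726/9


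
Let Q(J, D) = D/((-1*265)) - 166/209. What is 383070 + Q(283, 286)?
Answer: 21216228186/55385 ≈ 3.8307e+5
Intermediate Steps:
Q(J, D) = -166/209 - D/265 (Q(J, D) = D/(-265) - 166*1/209 = D*(-1/265) - 166/209 = -D/265 - 166/209 = -166/209 - D/265)
383070 + Q(283, 286) = 383070 + (-166/209 - 1/265*286) = 383070 + (-166/209 - 286/265) = 383070 - 103764/55385 = 21216228186/55385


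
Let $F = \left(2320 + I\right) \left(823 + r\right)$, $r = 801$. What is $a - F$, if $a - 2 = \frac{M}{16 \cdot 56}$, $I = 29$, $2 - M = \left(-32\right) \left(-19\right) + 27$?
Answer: $- \frac{3418038137}{896} \approx -3.8148 \cdot 10^{6}$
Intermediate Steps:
$M = -633$ ($M = 2 - \left(\left(-32\right) \left(-19\right) + 27\right) = 2 - \left(608 + 27\right) = 2 - 635 = -633$)
$a = \frac{1159}{896}$ ($a = 2 - \frac{633}{16 \cdot 56} = 2 - \frac{633}{896} = \frac{1159}{896} \approx 1.2935$)
$F = 3814776$ ($F = \left(2320 + 29\right) \left(823 + 801\right) = 2349 \cdot 1624 = 3814776$)
$a - F = \frac{1159}{896} - 3814776 = - \frac{3418038137}{896}$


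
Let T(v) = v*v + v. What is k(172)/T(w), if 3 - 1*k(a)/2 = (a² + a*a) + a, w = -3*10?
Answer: -19779/145 ≈ -136.41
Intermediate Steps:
w = -30
T(v) = v + v² (T(v) = v² + v = v + v²)
k(a) = 6 - 4*a² - 2*a (k(a) = 6 - 2*((a² + a*a) + a) = 6 - 2*((a² + a²) + a) = 6 - 2*(2*a² + a) = 6 - 2*(a + 2*a²) = 6 + (-4*a² - 2*a) = 6 - 4*a² - 2*a)
k(172)/T(w) = (6 - 4*172² - 2*172)/((-30*(1 - 30))) = (6 - 4*29584 - 344)/((-30*(-29))) = (6 - 118336 - 344)/870 = -118674*1/870 = -19779/145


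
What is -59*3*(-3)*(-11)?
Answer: -5841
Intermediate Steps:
-59*3*(-3)*(-11) = -(-531)*(-11) = -59*99 = -5841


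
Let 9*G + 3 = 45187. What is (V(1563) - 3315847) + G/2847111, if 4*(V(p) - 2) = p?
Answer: -339820785365447/102495996 ≈ -3.3155e+6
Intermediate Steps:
G = 45184/9 (G = -1/3 + (1/9)*45187 = -1/3 + 45187/9 = 45184/9 ≈ 5020.4)
V(p) = 2 + p/4
(V(1563) - 3315847) + G/2847111 = ((2 + (1/4)*1563) - 3315847) + (45184/9)/2847111 = ((2 + 1563/4) - 3315847) + (45184/9)*(1/2847111) = (1571/4 - 3315847) + 45184/25623999 = -13261817/4 + 45184/25623999 = -339820785365447/102495996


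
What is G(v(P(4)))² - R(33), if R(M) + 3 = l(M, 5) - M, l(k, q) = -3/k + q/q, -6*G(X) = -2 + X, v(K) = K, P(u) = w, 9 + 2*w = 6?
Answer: 56123/1584 ≈ 35.431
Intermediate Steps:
w = -3/2 (w = -9/2 + (½)*6 = -9/2 + 3 = -3/2 ≈ -1.5000)
P(u) = -3/2
G(X) = ⅓ - X/6 (G(X) = -(-2 + X)/6 = ⅓ - X/6)
l(k, q) = 1 - 3/k (l(k, q) = -3/k + 1 = 1 - 3/k)
R(M) = -3 - M + (-3 + M)/M (R(M) = -3 + ((-3 + M)/M - M) = -3 + (-M + (-3 + M)/M) = -3 - M + (-3 + M)/M)
G(v(P(4)))² - R(33) = (⅓ - ⅙*(-3/2))² - (-2 - 1*33 - 3/33) = (⅓ + ¼)² - (-2 - 33 - 3*1/33) = (7/12)² - (-2 - 33 - 1/11) = 49/144 - 1*(-386/11) = 49/144 + 386/11 = 56123/1584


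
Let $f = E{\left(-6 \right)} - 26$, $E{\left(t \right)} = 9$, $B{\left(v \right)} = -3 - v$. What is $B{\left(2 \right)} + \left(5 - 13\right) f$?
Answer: $131$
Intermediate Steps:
$f = -17$ ($f = 9 - 26 = -17$)
$B{\left(2 \right)} + \left(5 - 13\right) f = \left(-3 - 2\right) + \left(5 - 13\right) \left(-17\right) = -5 - -136 = -5 + 136 = 131$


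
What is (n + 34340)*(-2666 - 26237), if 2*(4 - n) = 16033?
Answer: -1521887465/2 ≈ -7.6094e+8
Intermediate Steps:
n = -16025/2 (n = 4 - ½*16033 = 4 - 16033/2 = -16025/2 ≈ -8012.5)
(n + 34340)*(-2666 - 26237) = (-16025/2 + 34340)*(-2666 - 26237) = (52655/2)*(-28903) = -1521887465/2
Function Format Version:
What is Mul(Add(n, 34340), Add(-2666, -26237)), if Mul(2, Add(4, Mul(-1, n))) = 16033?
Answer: Rational(-1521887465, 2) ≈ -7.6094e+8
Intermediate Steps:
n = Rational(-16025, 2) (n = Add(4, Mul(Rational(-1, 2), 16033)) = Add(4, Rational(-16033, 2)) = Rational(-16025, 2) ≈ -8012.5)
Mul(Add(n, 34340), Add(-2666, -26237)) = Mul(Add(Rational(-16025, 2), 34340), Add(-2666, -26237)) = Mul(Rational(52655, 2), -28903) = Rational(-1521887465, 2)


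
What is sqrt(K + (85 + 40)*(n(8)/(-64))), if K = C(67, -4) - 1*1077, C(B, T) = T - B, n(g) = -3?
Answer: I*sqrt(73097)/8 ≈ 33.796*I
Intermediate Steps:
K = -1148 (K = (-4 - 1*67) - 1*1077 = (-4 - 67) - 1077 = -71 - 1077 = -1148)
sqrt(K + (85 + 40)*(n(8)/(-64))) = sqrt(-1148 + (85 + 40)*(-3/(-64))) = sqrt(-1148 + 125*(-3*(-1/64))) = sqrt(-1148 + 125*(3/64)) = sqrt(-1148 + 375/64) = sqrt(-73097/64) = I*sqrt(73097)/8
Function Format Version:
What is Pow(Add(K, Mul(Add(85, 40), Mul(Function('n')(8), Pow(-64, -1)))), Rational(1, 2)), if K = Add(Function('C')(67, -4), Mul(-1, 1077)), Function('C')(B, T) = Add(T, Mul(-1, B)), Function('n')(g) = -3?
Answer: Mul(Rational(1, 8), I, Pow(73097, Rational(1, 2))) ≈ Mul(33.796, I)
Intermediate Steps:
K = -1148 (K = Add(Add(-4, Mul(-1, 67)), Mul(-1, 1077)) = Add(Add(-4, -67), -1077) = Add(-71, -1077) = -1148)
Pow(Add(K, Mul(Add(85, 40), Mul(Function('n')(8), Pow(-64, -1)))), Rational(1, 2)) = Pow(Add(-1148, Mul(Add(85, 40), Mul(-3, Pow(-64, -1)))), Rational(1, 2)) = Pow(Add(-1148, Mul(125, Mul(-3, Rational(-1, 64)))), Rational(1, 2)) = Pow(Add(-1148, Mul(125, Rational(3, 64))), Rational(1, 2)) = Pow(Add(-1148, Rational(375, 64)), Rational(1, 2)) = Pow(Rational(-73097, 64), Rational(1, 2)) = Mul(Rational(1, 8), I, Pow(73097, Rational(1, 2)))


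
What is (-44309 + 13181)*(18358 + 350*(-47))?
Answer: -59392224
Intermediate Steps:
(-44309 + 13181)*(18358 + 350*(-47)) = -31128*(18358 - 16450) = -31128*1908 = -59392224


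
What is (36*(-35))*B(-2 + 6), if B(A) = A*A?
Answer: -20160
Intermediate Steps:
B(A) = A²
(36*(-35))*B(-2 + 6) = (36*(-35))*(-2 + 6)² = -1260*4² = -1260*16 = -20160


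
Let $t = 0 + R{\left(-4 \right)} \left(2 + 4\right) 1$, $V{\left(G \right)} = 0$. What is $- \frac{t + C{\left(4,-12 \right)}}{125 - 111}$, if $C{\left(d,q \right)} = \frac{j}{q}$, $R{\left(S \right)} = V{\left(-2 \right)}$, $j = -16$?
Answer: $- \frac{2}{21} \approx -0.095238$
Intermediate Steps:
$R{\left(S \right)} = 0$
$C{\left(d,q \right)} = - \frac{16}{q}$
$t = 0$ ($t = 0 + 0 \left(2 + 4\right) 1 = 0 + 0 \cdot 6 \cdot 1 = 0 + 0 \cdot 6 = 0 + 0 = 0$)
$- \frac{t + C{\left(4,-12 \right)}}{125 - 111} = - \frac{0 - \frac{16}{-12}}{125 - 111} = - \frac{0 - - \frac{4}{3}}{14} = - \frac{0 + \frac{4}{3}}{14} = - \frac{4}{3 \cdot 14} = \left(-1\right) \frac{2}{21} = - \frac{2}{21}$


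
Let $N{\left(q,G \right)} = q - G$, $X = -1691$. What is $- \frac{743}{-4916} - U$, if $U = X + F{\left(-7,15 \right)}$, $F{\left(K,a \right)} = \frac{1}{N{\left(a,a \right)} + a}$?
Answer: $\frac{124700569}{73740} \approx 1691.1$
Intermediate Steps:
$F{\left(K,a \right)} = \frac{1}{a}$ ($F{\left(K,a \right)} = \frac{1}{\left(a - a\right) + a} = \frac{1}{0 + a} = \frac{1}{a}$)
$U = - \frac{25364}{15}$ ($U = -1691 + \frac{1}{15} = - \frac{25364}{15} \approx -1690.9$)
$- \frac{743}{-4916} - U = - \frac{743}{-4916} - - \frac{25364}{15} = \left(-743\right) \left(- \frac{1}{4916}\right) + \frac{25364}{15} = \frac{743}{4916} + \frac{25364}{15} = \frac{124700569}{73740}$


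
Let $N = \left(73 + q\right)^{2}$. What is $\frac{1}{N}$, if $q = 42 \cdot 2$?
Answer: $\frac{1}{24649} \approx 4.057 \cdot 10^{-5}$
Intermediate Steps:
$q = 84$
$N = 24649$ ($N = \left(73 + 84\right)^{2} = 157^{2} = 24649$)
$\frac{1}{N} = \frac{1}{24649}$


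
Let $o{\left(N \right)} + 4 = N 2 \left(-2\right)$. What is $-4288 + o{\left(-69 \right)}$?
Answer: $-4016$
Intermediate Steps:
$o{\left(N \right)} = -4 - 4 N$ ($o{\left(N \right)} = -4 + N 2 \left(-2\right) = -4 + 2 N \left(-2\right) = -4 - 4 N$)
$-4288 + o{\left(-69 \right)} = -4288 - -272 = -4288 + \left(-4 + 276\right) = -4288 + 272 = -4016$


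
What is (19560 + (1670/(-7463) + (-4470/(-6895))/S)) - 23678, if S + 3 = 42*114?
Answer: -67600253095546/16414905815 ≈ -4118.2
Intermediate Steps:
S = 4785 (S = -3 + 42*114 = -3 + 4788 = 4785)
(19560 + (1670/(-7463) + (-4470/(-6895))/S)) - 23678 = (19560 + (1670/(-7463) - 4470/(-6895)/4785)) - 23678 = (19560 + (1670*(-1/7463) - 4470*(-1/6895)*(1/4785))) - 23678 = (19560 + (-1670/7463 + (894/1379)*(1/4785))) - 23678 = (19560 + (-1670/7463 + 298/2199505)) - 23678 = (19560 - 3670949376/16414905815) - 23678 = 321071886792024/16414905815 - 23678 = -67600253095546/16414905815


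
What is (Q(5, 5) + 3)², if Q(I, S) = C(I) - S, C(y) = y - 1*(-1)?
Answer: 16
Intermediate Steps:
C(y) = 1 + y (C(y) = y + 1 = 1 + y)
Q(I, S) = 1 + I - S (Q(I, S) = (1 + I) - S = 1 + I - S)
(Q(5, 5) + 3)² = ((1 + 5 - 1*5) + 3)² = ((1 + 5 - 5) + 3)² = (1 + 3)² = 4² = 16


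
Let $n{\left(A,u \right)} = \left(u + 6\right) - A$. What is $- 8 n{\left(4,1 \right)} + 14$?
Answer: $-10$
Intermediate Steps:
$n{\left(A,u \right)} = 6 + u - A$ ($n{\left(A,u \right)} = \left(6 + u\right) - A = 6 + u - A$)
$- 8 n{\left(4,1 \right)} + 14 = - 8 \left(6 + 1 - 4\right) + 14 = \left(-8\right) 3 + 14 = -24 + 14 = -10$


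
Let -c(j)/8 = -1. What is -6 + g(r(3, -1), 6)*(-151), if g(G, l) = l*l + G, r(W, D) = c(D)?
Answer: -6650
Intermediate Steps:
c(j) = 8 (c(j) = -8*(-1) = 8)
r(W, D) = 8
g(G, l) = G + l² (g(G, l) = l² + G = G + l²)
-6 + g(r(3, -1), 6)*(-151) = -6 + (8 + 6²)*(-151) = -6 + (8 + 36)*(-151) = -6 + 44*(-151) = -6 - 6644 = -6650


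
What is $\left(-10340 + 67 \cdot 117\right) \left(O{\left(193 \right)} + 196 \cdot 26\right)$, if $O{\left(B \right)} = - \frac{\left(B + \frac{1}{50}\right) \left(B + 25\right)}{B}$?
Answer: $- \frac{58864138741}{4825} \approx -1.22 \cdot 10^{7}$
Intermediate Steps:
$O{\left(B \right)} = - \frac{\left(25 + B\right) \left(\frac{1}{50} + B\right)}{B}$ ($O{\left(B \right)} = - \frac{\left(B + \frac{1}{50}\right) \left(25 + B\right)}{B} = - \frac{\left(\frac{1}{50} + B\right) \left(25 + B\right)}{B} = - \frac{\left(25 + B\right) \left(\frac{1}{50} + B\right)}{B}$)
$\left(-10340 + 67 \cdot 117\right) \left(O{\left(193 \right)} + 196 \cdot 26\right) = \left(-10340 + 67 \cdot 117\right) \left(\left(- \frac{1251}{50} - 193 - \frac{1}{2 \cdot 193}\right) + 196 \cdot 26\right) = \left(-10340 + 7839\right) \left(\left(- \frac{1251}{50} - 193 - \frac{1}{386}\right) + 5096\right) = - 2501 \left(\left(- \frac{1251}{50} - 193 - \frac{1}{386}\right) + 5096\right) = - 2501 \left(- \frac{1051959}{4825} + 5096\right) = \left(-2501\right) \frac{23536241}{4825} = - \frac{58864138741}{4825}$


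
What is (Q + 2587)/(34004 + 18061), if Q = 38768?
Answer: 919/1157 ≈ 0.79430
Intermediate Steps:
(Q + 2587)/(34004 + 18061) = (38768 + 2587)/(34004 + 18061) = 41355/52065 = 41355*(1/52065) = 919/1157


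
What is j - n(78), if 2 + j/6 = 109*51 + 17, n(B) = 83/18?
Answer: 601909/18 ≈ 33439.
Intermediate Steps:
n(B) = 83/18 (n(B) = 83*(1/18) = 83/18)
j = 33444 (j = -12 + 6*(109*51 + 17) = -12 + 6*(5559 + 17) = -12 + 6*5576 = -12 + 33456 = 33444)
j - n(78) = 33444 - 1*83/18 = 33444 - 83/18 = 601909/18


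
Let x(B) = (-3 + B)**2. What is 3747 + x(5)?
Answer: 3751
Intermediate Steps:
3747 + x(5) = 3747 + (-3 + 5)**2 = 3747 + 2**2 = 3747 + 4 = 3751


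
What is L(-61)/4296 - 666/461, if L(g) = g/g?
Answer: -2860675/1980456 ≈ -1.4445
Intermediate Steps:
L(g) = 1
L(-61)/4296 - 666/461 = 1/4296 - 666/461 = -2860675/1980456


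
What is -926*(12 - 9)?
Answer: -2778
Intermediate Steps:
-926*(12 - 9) = -926*3 = -2778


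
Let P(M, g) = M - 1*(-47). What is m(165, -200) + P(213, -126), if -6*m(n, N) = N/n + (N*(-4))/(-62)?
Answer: 805160/3069 ≈ 262.35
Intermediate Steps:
P(M, g) = 47 + M (P(M, g) = M + 47 = 47 + M)
m(n, N) = -N/93 - N/(6*n) (m(n, N) = -(N/n + (N*(-4))/(-62))/6 = -(N/n - 4*N*(-1/62))/6 = -(N/n + 2*N/31)/6 = -(2*N/31 + N/n)/6 = -N/93 - N/(6*n))
m(165, -200) + P(213, -126) = (-1/93*(-200) - ⅙*(-200)/165) + (47 + 213) = (200/93 - ⅙*(-200)*1/165) + 260 = (200/93 + 20/99) + 260 = 7220/3069 + 260 = 805160/3069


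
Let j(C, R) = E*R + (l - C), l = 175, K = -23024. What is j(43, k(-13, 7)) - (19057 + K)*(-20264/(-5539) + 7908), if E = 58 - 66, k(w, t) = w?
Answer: 173845862896/5539 ≈ 3.1386e+7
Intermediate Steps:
E = -8
j(C, R) = 175 - C - 8*R (j(C, R) = -8*R + (175 - C) = 175 - C - 8*R)
j(43, k(-13, 7)) - (19057 + K)*(-20264/(-5539) + 7908) = (175 - 1*43 - 8*(-13)) - (19057 - 23024)*(-20264/(-5539) + 7908) = (175 - 43 + 104) - (-3967)*(-20264*(-1/5539) + 7908) = 236 - (-3967)*(20264/5539 + 7908) = 236 - (-3967)*43822676/5539 = 236 - 1*(-173844555692/5539) = 236 + 173844555692/5539 = 173845862896/5539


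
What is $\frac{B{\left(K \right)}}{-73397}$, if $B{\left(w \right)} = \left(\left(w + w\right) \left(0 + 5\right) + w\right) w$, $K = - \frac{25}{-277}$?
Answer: $- \frac{6875}{5631678413} \approx -1.2208 \cdot 10^{-6}$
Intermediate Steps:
$K = \frac{25}{277}$ ($K = \left(-25\right) \left(- \frac{1}{277}\right) = \frac{25}{277} \approx 0.090253$)
$B{\left(w \right)} = 11 w^{2}$ ($B{\left(w \right)} = \left(2 w 5 + w\right) w = \left(10 w + w\right) w = 11 w w = 11 w^{2}$)
$\frac{B{\left(K \right)}}{-73397} = \frac{11 \left(\frac{25}{277}\right)^{2}}{-73397} = 11 \cdot \frac{625}{76729} \left(- \frac{1}{73397}\right) = \frac{6875}{76729} \left(- \frac{1}{73397}\right) = - \frac{6875}{5631678413}$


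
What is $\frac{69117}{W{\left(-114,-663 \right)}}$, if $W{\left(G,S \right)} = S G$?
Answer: $\frac{23039}{25194} \approx 0.91446$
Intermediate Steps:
$W{\left(G,S \right)} = G S$
$\frac{69117}{W{\left(-114,-663 \right)}} = \frac{69117}{\left(-114\right) \left(-663\right)} = \frac{69117}{75582} = 69117 \cdot \frac{1}{75582} = \frac{23039}{25194}$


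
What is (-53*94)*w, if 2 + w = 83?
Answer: -403542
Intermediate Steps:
w = 81 (w = -2 + 83 = 81)
(-53*94)*w = -53*94*81 = -4982*81 = -403542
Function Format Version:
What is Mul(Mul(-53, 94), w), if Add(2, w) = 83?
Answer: -403542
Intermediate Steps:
w = 81 (w = Add(-2, 83) = 81)
Mul(Mul(-53, 94), w) = Mul(Mul(-53, 94), 81) = Mul(-4982, 81) = -403542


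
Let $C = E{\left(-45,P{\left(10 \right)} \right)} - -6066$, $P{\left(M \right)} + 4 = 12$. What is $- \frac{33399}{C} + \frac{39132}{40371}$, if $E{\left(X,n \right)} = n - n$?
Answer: $- \frac{41147271}{9070018} \approx -4.5366$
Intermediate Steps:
$P{\left(M \right)} = 8$ ($P{\left(M \right)} = -4 + 12 = 8$)
$E{\left(X,n \right)} = 0$
$C = 6066$ ($C = 0 - -6066 = 0 + 6066 = 6066$)
$- \frac{33399}{C} + \frac{39132}{40371} = - \frac{33399}{6066} + \frac{39132}{40371} = \left(-33399\right) \frac{1}{6066} + 39132 \cdot \frac{1}{40371} = - \frac{3711}{674} + \frac{13044}{13457} = - \frac{41147271}{9070018}$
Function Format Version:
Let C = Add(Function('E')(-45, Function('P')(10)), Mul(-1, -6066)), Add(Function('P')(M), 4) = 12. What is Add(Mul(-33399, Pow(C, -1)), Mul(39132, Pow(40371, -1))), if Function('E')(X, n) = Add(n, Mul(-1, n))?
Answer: Rational(-41147271, 9070018) ≈ -4.5366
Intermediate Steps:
Function('P')(M) = 8 (Function('P')(M) = Add(-4, 12) = 8)
Function('E')(X, n) = 0
C = 6066 (C = Add(0, Mul(-1, -6066)) = Add(0, 6066) = 6066)
Add(Mul(-33399, Pow(C, -1)), Mul(39132, Pow(40371, -1))) = Add(Mul(-33399, Pow(6066, -1)), Mul(39132, Pow(40371, -1))) = Add(Mul(-33399, Rational(1, 6066)), Mul(39132, Rational(1, 40371))) = Add(Rational(-3711, 674), Rational(13044, 13457)) = Rational(-41147271, 9070018)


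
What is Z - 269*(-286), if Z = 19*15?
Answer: 77219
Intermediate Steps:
Z = 285
Z - 269*(-286) = 285 - 269*(-286) = 285 + 76934 = 77219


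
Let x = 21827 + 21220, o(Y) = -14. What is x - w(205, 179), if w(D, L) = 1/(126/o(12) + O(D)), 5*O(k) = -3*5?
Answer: 516565/12 ≈ 43047.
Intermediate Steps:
O(k) = -3 (O(k) = (-3*5)/5 = (⅕)*(-15) = -3)
w(D, L) = -1/12 (w(D, L) = 1/(126/(-14) - 3) = 1/(126*(-1/14) - 3) = 1/(-9 - 3) = 1/(-12) = -1/12)
x = 43047
x - w(205, 179) = 43047 - 1*(-1/12) = 43047 + 1/12 = 516565/12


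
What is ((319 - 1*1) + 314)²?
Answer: 399424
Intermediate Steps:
((319 - 1*1) + 314)² = ((319 - 1) + 314)² = (318 + 314)² = 632² = 399424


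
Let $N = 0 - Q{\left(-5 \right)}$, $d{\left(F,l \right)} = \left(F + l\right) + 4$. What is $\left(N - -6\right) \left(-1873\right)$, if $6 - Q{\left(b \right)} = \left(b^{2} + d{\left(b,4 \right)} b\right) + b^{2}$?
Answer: $-65555$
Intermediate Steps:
$d{\left(F,l \right)} = 4 + F + l$
$Q{\left(b \right)} = 6 - 2 b^{2} - b \left(8 + b\right)$ ($Q{\left(b \right)} = 6 - \left(\left(b^{2} + \left(4 + b + 4\right) b\right) + b^{2}\right) = 6 - \left(\left(b^{2} + \left(8 + b\right) b\right) + b^{2}\right) = 6 - \left(\left(b^{2} + b \left(8 + b\right)\right) + b^{2}\right) = 6 - \left(2 b^{2} + b \left(8 + b\right)\right) = 6 - 2 b^{2} - b \left(8 + b\right)$)
$N = 29$ ($N = 0 - \left(6 - -40 - 3 \left(-5\right)^{2}\right) = 0 - \left(6 + 40 - 75\right) = 0 - -29 = 0 + 29 = 29$)
$\left(N - -6\right) \left(-1873\right) = \left(29 - -6\right) \left(-1873\right) = \left(29 + 6\right) \left(-1873\right) = 35 \left(-1873\right) = -65555$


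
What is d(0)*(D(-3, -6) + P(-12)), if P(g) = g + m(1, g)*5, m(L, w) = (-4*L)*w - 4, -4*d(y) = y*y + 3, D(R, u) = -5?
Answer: -609/4 ≈ -152.25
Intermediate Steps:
d(y) = -3/4 - y**2/4 (d(y) = -(y*y + 3)/4 = -(y**2 + 3)/4 = -(3 + y**2)/4 = -3/4 - y**2/4)
m(L, w) = -4 - 4*L*w (m(L, w) = -4*L*w - 4 = -4 - 4*L*w)
P(g) = -20 - 19*g (P(g) = g + (-4 - 4*1*g)*5 = g + (-4 - 4*g)*5 = g + (-20 - 20*g) = -20 - 19*g)
d(0)*(D(-3, -6) + P(-12)) = (-3/4 - 1/4*0**2)*(-5 + (-20 - 19*(-12))) = (-3/4 - 1/4*0)*(-5 + (-20 + 228)) = (-3/4 + 0)*(-5 + 208) = -3/4*203 = -609/4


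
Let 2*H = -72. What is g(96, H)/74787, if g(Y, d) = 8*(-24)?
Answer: -64/24929 ≈ -0.0025673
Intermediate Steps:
H = -36 (H = (½)*(-72) = -36)
g(Y, d) = -192
g(96, H)/74787 = -192/74787 = -192*1/74787 = -64/24929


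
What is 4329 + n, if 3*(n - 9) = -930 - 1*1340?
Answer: 10744/3 ≈ 3581.3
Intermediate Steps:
n = -2243/3 (n = 9 + (-930 - 1*1340)/3 = 9 + (-930 - 1340)/3 = 9 + (1/3)*(-2270) = 9 - 2270/3 = -2243/3 ≈ -747.67)
4329 + n = 4329 - 2243/3 = 10744/3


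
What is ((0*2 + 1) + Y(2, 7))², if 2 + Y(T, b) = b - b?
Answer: 1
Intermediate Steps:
Y(T, b) = -2 (Y(T, b) = -2 + (b - b) = -2 + 0 = -2)
((0*2 + 1) + Y(2, 7))² = ((0*2 + 1) - 2)² = ((0 + 1) - 2)² = (1 - 2)² = (-1)² = 1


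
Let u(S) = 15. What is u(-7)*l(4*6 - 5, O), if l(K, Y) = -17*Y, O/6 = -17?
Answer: 26010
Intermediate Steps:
O = -102 (O = 6*(-17) = -102)
u(-7)*l(4*6 - 5, O) = 15*(-17*(-102)) = 15*1734 = 26010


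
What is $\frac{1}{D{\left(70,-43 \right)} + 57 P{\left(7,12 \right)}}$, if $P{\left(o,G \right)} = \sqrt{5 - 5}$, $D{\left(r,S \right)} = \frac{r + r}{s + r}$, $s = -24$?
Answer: $\frac{23}{70} \approx 0.32857$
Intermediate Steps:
$D{\left(r,S \right)} = \frac{2 r}{-24 + r}$ ($D{\left(r,S \right)} = \frac{r + r}{-24 + r} = \frac{2 r}{-24 + r}$)
$P{\left(o,G \right)} = 0$ ($P{\left(o,G \right)} = \sqrt{0} = 0$)
$\frac{1}{D{\left(70,-43 \right)} + 57 P{\left(7,12 \right)}} = \frac{1}{2 \cdot 70 \frac{1}{-24 + 70} + 57 \cdot 0} = \frac{1}{2 \cdot 70 \cdot \frac{1}{46} + 0} = \frac{1}{\frac{70}{23} + 0} = \frac{1}{\frac{70}{23}} = \frac{23}{70}$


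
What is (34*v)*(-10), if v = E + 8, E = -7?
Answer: -340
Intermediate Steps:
v = 1 (v = -7 + 8 = 1)
(34*v)*(-10) = (34*1)*(-10) = 34*(-10) = -340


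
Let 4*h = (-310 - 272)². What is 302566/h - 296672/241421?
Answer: 47923304654/20443771701 ≈ 2.3442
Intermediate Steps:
h = 84681 (h = (-310 - 272)²/4 = (¼)*(-582)² = (¼)*338724 = 84681)
302566/h - 296672/241421 = 302566/84681 - 296672/241421 = 47923304654/20443771701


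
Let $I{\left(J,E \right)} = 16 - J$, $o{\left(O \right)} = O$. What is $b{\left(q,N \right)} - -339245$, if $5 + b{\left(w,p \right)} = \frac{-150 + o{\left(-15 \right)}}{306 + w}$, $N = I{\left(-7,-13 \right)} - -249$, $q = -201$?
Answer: $\frac{2374669}{7} \approx 3.3924 \cdot 10^{5}$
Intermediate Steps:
$N = 272$ ($N = \left(16 - -7\right) - -249 = \left(16 + 7\right) + 249 = 23 + 249 = 272$)
$b{\left(w,p \right)} = -5 - \frac{165}{306 + w}$ ($b{\left(w,p \right)} = -5 + \frac{-150 - 15}{306 + w} = -5 - \frac{165}{306 + w}$)
$b{\left(q,N \right)} - -339245 = \frac{5 \left(-339 - -201\right)}{306 - 201} - -339245 = \frac{5 \left(-339 + 201\right)}{105} + 339245 = 5 \cdot \frac{1}{105} \left(-138\right) + 339245 = - \frac{46}{7} + 339245 = \frac{2374669}{7}$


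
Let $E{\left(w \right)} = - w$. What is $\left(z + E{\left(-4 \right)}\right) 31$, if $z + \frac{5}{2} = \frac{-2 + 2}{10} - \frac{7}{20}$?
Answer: $\frac{713}{20} \approx 35.65$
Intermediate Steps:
$z = - \frac{57}{20}$ ($z = - \frac{5}{2} - \left(\frac{7}{20} - \frac{-2 + 2}{10}\right) = - \frac{5}{2} + \left(0 \cdot \frac{1}{10} - \frac{7}{20}\right) = - \frac{5}{2} + \left(0 - \frac{7}{20}\right) = - \frac{5}{2} - \frac{7}{20} = - \frac{57}{20} \approx -2.85$)
$\left(z + E{\left(-4 \right)}\right) 31 = \left(- \frac{57}{20} - -4\right) 31 = \left(- \frac{57}{20} + 4\right) 31 = \frac{23}{20} \cdot 31 = \frac{713}{20}$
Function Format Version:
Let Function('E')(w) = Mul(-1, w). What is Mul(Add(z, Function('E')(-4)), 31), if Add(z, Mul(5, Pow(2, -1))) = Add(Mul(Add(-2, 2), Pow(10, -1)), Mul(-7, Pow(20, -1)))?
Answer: Rational(713, 20) ≈ 35.650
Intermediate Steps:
z = Rational(-57, 20) (z = Add(Rational(-5, 2), Add(Mul(Add(-2, 2), Pow(10, -1)), Mul(-7, Pow(20, -1)))) = Add(Rational(-5, 2), Add(Mul(0, Rational(1, 10)), Mul(-7, Rational(1, 20)))) = Add(Rational(-5, 2), Add(0, Rational(-7, 20))) = Add(Rational(-5, 2), Rational(-7, 20)) = Rational(-57, 20) ≈ -2.8500)
Mul(Add(z, Function('E')(-4)), 31) = Mul(Add(Rational(-57, 20), Mul(-1, -4)), 31) = Mul(Add(Rational(-57, 20), 4), 31) = Mul(Rational(23, 20), 31) = Rational(713, 20)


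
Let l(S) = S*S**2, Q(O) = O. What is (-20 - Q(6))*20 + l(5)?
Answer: -395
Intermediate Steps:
l(S) = S**3
(-20 - Q(6))*20 + l(5) = (-20 - 1*6)*20 + 5**3 = (-20 - 6)*20 + 125 = -26*20 + 125 = -520 + 125 = -395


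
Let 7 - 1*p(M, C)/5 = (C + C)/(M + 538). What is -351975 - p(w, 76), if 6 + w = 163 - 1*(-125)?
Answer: -14432372/41 ≈ -3.5201e+5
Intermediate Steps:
w = 282 (w = -6 + (163 - 1*(-125)) = -6 + (163 + 125) = -6 + 288 = 282)
p(M, C) = 35 - 10*C/(538 + M) (p(M, C) = 35 - 5*(C + C)/(M + 538) = 35 - 5*2*C/(538 + M) = 35 - 10*C/(538 + M))
-351975 - p(w, 76) = -351975 - 5*(3766 - 2*76 + 7*282)/(538 + 282) = -351975 - 5*(3766 - 152 + 1974)/820 = -351975 - 5*5588/820 = -351975 - 1*1397/41 = -351975 - 1397/41 = -14432372/41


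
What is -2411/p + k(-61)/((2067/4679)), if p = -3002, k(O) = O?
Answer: -851844301/6205134 ≈ -137.28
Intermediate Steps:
-2411/p + k(-61)/((2067/4679)) = -2411/(-3002) - 61/(2067/4679) = -2411*(-1/3002) - 61/(2067*(1/4679)) = 2411/3002 - 61/2067/4679 = 2411/3002 - 61*4679/2067 = 2411/3002 - 285419/2067 = -851844301/6205134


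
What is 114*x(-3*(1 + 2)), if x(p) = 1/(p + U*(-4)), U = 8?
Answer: -114/41 ≈ -2.7805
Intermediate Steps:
x(p) = 1/(-32 + p) (x(p) = 1/(p + 8*(-4)) = 1/(p - 32) = 1/(-32 + p))
114*x(-3*(1 + 2)) = 114/(-32 - 3*(1 + 2)) = 114/(-32 - 3*3) = 114/(-32 - 9) = 114/(-41) = 114*(-1/41) = -114/41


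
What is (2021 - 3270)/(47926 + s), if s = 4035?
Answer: -1249/51961 ≈ -0.024037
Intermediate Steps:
(2021 - 3270)/(47926 + s) = (2021 - 3270)/(47926 + 4035) = -1249/51961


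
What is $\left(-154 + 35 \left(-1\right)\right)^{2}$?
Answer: $35721$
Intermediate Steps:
$\left(-154 + 35 \left(-1\right)\right)^{2} = \left(-154 - 35\right)^{2} = \left(-189\right)^{2} = 35721$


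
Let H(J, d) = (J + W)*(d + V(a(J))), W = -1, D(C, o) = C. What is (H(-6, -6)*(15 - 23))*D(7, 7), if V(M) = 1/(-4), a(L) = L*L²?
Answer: -2450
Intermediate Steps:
a(L) = L³
V(M) = -¼
H(J, d) = (-1 + J)*(-¼ + d) (H(J, d) = (J - 1)*(d - ¼) = (-1 + J)*(-¼ + d))
(H(-6, -6)*(15 - 23))*D(7, 7) = ((¼ - 1*(-6) - ¼*(-6) - 6*(-6))*(15 - 23))*7 = ((¼ + 6 + 3/2 + 36)*(-8))*7 = ((175/4)*(-8))*7 = -350*7 = -2450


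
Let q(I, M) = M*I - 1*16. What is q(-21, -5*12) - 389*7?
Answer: -1479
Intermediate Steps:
q(I, M) = -16 + I*M (q(I, M) = I*M - 16 = -16 + I*M)
q(-21, -5*12) - 389*7 = (-16 - (-105)*12) - 389*7 = (-16 - 21*(-60)) - 1*2723 = (-16 + 1260) - 2723 = 1244 - 2723 = -1479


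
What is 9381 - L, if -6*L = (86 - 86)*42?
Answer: 9381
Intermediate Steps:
L = 0 (L = -(86 - 86)*42/6 = -0*42 = -1/6*0 = 0)
9381 - L = 9381 - 1*0 = 9381 + 0 = 9381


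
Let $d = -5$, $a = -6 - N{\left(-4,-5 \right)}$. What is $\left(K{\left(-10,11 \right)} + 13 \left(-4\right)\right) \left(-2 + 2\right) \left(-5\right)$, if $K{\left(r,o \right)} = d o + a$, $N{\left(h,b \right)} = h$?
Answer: $0$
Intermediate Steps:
$a = -2$ ($a = -6 - -4 = -6 + 4 = -2$)
$K{\left(r,o \right)} = -2 - 5 o$ ($K{\left(r,o \right)} = - 5 o - 2 = -2 - 5 o$)
$\left(K{\left(-10,11 \right)} + 13 \left(-4\right)\right) \left(-2 + 2\right) \left(-5\right) = \left(\left(-2 - 55\right) + 13 \left(-4\right)\right) \left(-2 + 2\right) \left(-5\right) = \left(\left(-2 - 55\right) - 52\right) 0 \left(-5\right) = \left(-57 - 52\right) 0 = \left(-109\right) 0 = 0$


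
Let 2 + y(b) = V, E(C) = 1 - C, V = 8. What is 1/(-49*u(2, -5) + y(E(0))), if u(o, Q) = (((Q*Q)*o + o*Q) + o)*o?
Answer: -1/4110 ≈ -0.00024331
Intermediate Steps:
y(b) = 6 (y(b) = -2 + 8 = 6)
u(o, Q) = o*(o + Q*o + o*Q²) (u(o, Q) = ((Q²*o + Q*o) + o)*o = ((o*Q² + Q*o) + o)*o = ((Q*o + o*Q²) + o)*o = (o + Q*o + o*Q²)*o = o*(o + Q*o + o*Q²))
1/(-49*u(2, -5) + y(E(0))) = 1/(-49*2²*(1 - 5 + (-5)²) + 6) = 1/(-196*(1 - 5 + 25) + 6) = 1/(-196*21 + 6) = 1/(-49*84 + 6) = 1/(-4116 + 6) = 1/(-4110) = -1/4110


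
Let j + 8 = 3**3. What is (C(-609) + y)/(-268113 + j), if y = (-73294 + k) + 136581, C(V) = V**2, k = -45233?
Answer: -388935/268094 ≈ -1.4507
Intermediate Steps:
y = 18054 (y = (-73294 - 45233) + 136581 = -118527 + 136581 = 18054)
j = 19 (j = -8 + 3**3 = -8 + 27 = 19)
(C(-609) + y)/(-268113 + j) = ((-609)**2 + 18054)/(-268113 + 19) = (370881 + 18054)/(-268094) = 388935*(-1/268094) = -388935/268094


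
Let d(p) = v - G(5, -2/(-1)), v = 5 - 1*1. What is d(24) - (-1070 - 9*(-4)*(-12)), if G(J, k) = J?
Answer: 1501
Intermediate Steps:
v = 4 (v = 5 - 1 = 4)
d(p) = -1 (d(p) = 4 - 1*5 = 4 - 5 = -1)
d(24) - (-1070 - 9*(-4)*(-12)) = -1 - (-1070 - 9*(-4)*(-12)) = -1 - (-1070 + 36*(-12)) = -1 - (-1070 - 432) = -1 - 1*(-1502) = -1 + 1502 = 1501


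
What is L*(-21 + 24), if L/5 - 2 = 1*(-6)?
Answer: -60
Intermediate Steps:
L = -20 (L = 10 + 5*(1*(-6)) = 10 + 5*(-6) = 10 - 30 = -20)
L*(-21 + 24) = -20*(-21 + 24) = -20*3 = -60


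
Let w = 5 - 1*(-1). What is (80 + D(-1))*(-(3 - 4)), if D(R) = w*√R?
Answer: 80 + 6*I ≈ 80.0 + 6.0*I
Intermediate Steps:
w = 6 (w = 5 + 1 = 6)
D(R) = 6*√R
(80 + D(-1))*(-(3 - 4)) = (80 + 6*√(-1))*(-(3 - 4)) = (80 + 6*I)*(-1*(-1)) = (80 + 6*I)*1 = 80 + 6*I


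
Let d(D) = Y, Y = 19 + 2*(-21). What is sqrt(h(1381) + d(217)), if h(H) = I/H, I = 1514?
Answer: 3*I*sqrt(4641541)/1381 ≈ 4.6801*I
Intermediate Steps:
Y = -23 (Y = 19 - 42 = -23)
d(D) = -23
h(H) = 1514/H
sqrt(h(1381) + d(217)) = sqrt(1514/1381 - 23) = sqrt(-30249/1381) = 3*I*sqrt(4641541)/1381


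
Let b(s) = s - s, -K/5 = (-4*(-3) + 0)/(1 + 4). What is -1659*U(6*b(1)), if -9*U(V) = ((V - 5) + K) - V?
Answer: -9401/3 ≈ -3133.7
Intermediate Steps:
K = -12 (K = -5*(-4*(-3) + 0)/(1 + 4) = -5*(12 + 0)/5 = -60/5 = -5*12/5 = -12)
b(s) = 0
U(V) = 17/9 (U(V) = -(((V - 5) - 12) - V)/9 = -(((-5 + V) - 12) - V)/9 = -((-17 + V) - V)/9 = -⅑*(-17) = 17/9)
-1659*U(6*b(1)) = -1659*17/9 = -9401/3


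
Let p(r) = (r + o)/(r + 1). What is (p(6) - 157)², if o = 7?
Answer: 1179396/49 ≈ 24069.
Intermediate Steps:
p(r) = (7 + r)/(1 + r) (p(r) = (r + 7)/(r + 1) = (7 + r)/(1 + r))
(p(6) - 157)² = ((7 + 6)/(1 + 6) - 157)² = (13/7 - 157)² = (-1086/7)² = 1179396/49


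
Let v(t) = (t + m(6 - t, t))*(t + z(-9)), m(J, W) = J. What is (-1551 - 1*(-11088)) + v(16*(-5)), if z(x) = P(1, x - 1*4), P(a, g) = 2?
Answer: 9069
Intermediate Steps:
z(x) = 2
v(t) = 12 + 6*t (v(t) = (t + (6 - t))*(t + 2) = 6*(2 + t) = 12 + 6*t)
(-1551 - 1*(-11088)) + v(16*(-5)) = (-1551 - 1*(-11088)) + (12 + 6*(16*(-5))) = (-1551 + 11088) + (12 + 6*(-80)) = 9537 + (12 - 480) = 9537 - 468 = 9069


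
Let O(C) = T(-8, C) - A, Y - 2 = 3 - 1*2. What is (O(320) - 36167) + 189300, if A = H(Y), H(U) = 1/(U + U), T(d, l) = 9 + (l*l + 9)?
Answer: 1533305/6 ≈ 2.5555e+5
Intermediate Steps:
Y = 3 (Y = 2 + (3 - 1*2) = 2 + (3 - 2) = 2 + 1 = 3)
T(d, l) = 18 + l² (T(d, l) = 9 + (l² + 9) = 9 + (9 + l²) = 18 + l²)
H(U) = 1/(2*U)
A = ⅙ (A = (½)/3 = (½)*(⅓) = ⅙ ≈ 0.16667)
O(C) = 107/6 + C² (O(C) = (18 + C²) - 1*⅙ = (18 + C²) - ⅙ = 107/6 + C²)
(O(320) - 36167) + 189300 = ((107/6 + 320²) - 36167) + 189300 = ((107/6 + 102400) - 36167) + 189300 = (614507/6 - 36167) + 189300 = 397505/6 + 189300 = 1533305/6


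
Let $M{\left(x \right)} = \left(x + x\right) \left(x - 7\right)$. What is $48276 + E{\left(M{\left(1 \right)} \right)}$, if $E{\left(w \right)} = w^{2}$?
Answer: $48420$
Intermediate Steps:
$M{\left(x \right)} = 2 x \left(-7 + x\right)$
$48276 + E{\left(M{\left(1 \right)} \right)} = 48276 + \left(2 \cdot 1 \left(-7 + 1\right)\right)^{2} = 48276 + \left(2 \cdot 1 \left(-6\right)\right)^{2} = 48276 + \left(-12\right)^{2} = 48276 + 144 = 48420$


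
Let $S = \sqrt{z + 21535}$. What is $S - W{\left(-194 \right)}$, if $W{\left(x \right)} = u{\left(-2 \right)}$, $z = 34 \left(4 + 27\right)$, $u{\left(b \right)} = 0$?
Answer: $7 \sqrt{461} \approx 150.3$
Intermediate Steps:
$z = 1054$ ($z = 34 \cdot 31 = 1054$)
$W{\left(x \right)} = 0$
$S = 7 \sqrt{461}$ ($S = \sqrt{1054 + 21535} = \sqrt{22589} = 7 \sqrt{461} \approx 150.3$)
$S - W{\left(-194 \right)} = 7 \sqrt{461} - 0 = 7 \sqrt{461} + 0 = 7 \sqrt{461}$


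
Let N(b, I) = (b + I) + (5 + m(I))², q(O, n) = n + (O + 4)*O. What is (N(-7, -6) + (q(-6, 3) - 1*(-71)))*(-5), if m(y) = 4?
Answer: -770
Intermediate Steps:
q(O, n) = n + O*(4 + O) (q(O, n) = n + (4 + O)*O = n + O*(4 + O))
N(b, I) = 81 + I + b (N(b, I) = (b + I) + (5 + 4)² = (I + b) + 9² = (I + b) + 81 = 81 + I + b)
(N(-7, -6) + (q(-6, 3) - 1*(-71)))*(-5) = ((81 - 6 - 7) + ((3 + (-6)² + 4*(-6)) - 1*(-71)))*(-5) = (68 + ((3 + 36 - 24) + 71))*(-5) = (68 + (15 + 71))*(-5) = (68 + 86)*(-5) = 154*(-5) = -770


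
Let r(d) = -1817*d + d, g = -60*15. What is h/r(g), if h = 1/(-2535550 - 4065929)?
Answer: -1/10789457277600 ≈ -9.2683e-14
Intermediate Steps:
g = -900
r(d) = -1816*d
h = -1/6601479 (h = 1/(-6601479) = -1/6601479 ≈ -1.5148e-7)
h/r(g) = -1/(6601479*((-1816*(-900)))) = -1/6601479/1634400 = -1/6601479*1/1634400 = -1/10789457277600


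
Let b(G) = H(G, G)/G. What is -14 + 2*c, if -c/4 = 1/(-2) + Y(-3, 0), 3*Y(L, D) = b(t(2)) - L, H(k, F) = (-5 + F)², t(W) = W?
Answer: -30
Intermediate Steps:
b(G) = (-5 + G)²/G
Y(L, D) = 3/2 - L/3 (Y(L, D) = ((-5 + 2)²/2 - L)/3 = ((½)*(-3)² - L)/3 = ((½)*9 - L)/3 = (9/2 - L)/3 = 3/2 - L/3)
c = -8 (c = -4*(1/(-2) + (3/2 - ⅓*(-3))) = -4*(-½ + (3/2 + 1)) = -4*(-½ + 5/2) = -4*2 = -8)
-14 + 2*c = -14 + 2*(-8) = -14 - 16 = -30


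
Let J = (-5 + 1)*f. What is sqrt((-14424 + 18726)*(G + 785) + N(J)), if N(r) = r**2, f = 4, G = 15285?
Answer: 2*sqrt(17283349) ≈ 8314.7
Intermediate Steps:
J = -16 (J = (-5 + 1)*4 = -4*4 = -16)
sqrt((-14424 + 18726)*(G + 785) + N(J)) = sqrt((-14424 + 18726)*(15285 + 785) + (-16)**2) = sqrt(4302*16070 + 256) = sqrt(69133140 + 256) = sqrt(69133396) = 2*sqrt(17283349)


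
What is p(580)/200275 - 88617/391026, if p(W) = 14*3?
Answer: -5910448861/26104244050 ≈ -0.22642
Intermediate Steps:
p(W) = 42
p(580)/200275 - 88617/391026 = 42/200275 - 88617/391026 = 42*(1/200275) - 88617*1/391026 = 42/200275 - 29539/130342 = -5910448861/26104244050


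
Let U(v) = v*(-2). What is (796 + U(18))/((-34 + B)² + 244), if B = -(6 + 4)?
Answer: 38/109 ≈ 0.34862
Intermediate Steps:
B = -10 (B = -1*10 = -10)
U(v) = -2*v
(796 + U(18))/((-34 + B)² + 244) = (796 - 2*18)/((-34 - 10)² + 244) = (796 - 36)/((-44)² + 244) = 760/(1936 + 244) = 760/2180 = 760*(1/2180) = 38/109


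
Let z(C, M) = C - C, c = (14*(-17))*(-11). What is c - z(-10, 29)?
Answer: 2618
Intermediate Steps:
c = 2618 (c = -238*(-11) = 2618)
z(C, M) = 0
c - z(-10, 29) = 2618 - 1*0 = 2618 + 0 = 2618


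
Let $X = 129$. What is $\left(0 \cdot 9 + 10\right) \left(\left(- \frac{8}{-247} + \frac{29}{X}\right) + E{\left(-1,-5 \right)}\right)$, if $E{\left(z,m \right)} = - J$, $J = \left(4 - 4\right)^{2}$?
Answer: $\frac{81950}{31863} \approx 2.5719$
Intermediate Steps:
$J = 0$ ($J = 0^{2} = 0$)
$E{\left(z,m \right)} = 0$ ($E{\left(z,m \right)} = \left(-1\right) 0 = 0$)
$\left(0 \cdot 9 + 10\right) \left(\left(- \frac{8}{-247} + \frac{29}{X}\right) + E{\left(-1,-5 \right)}\right) = \left(0 \cdot 9 + 10\right) \left(\left(- \frac{8}{-247} + \frac{29}{129}\right) + 0\right) = \left(0 + 10\right) \left(\left(\left(-8\right) \left(- \frac{1}{247}\right) + 29 \cdot \frac{1}{129}\right) + 0\right) = 10 \left(\left(\frac{8}{247} + \frac{29}{129}\right) + 0\right) = 10 \left(\frac{8195}{31863} + 0\right) = 10 \cdot \frac{8195}{31863} = \frac{81950}{31863}$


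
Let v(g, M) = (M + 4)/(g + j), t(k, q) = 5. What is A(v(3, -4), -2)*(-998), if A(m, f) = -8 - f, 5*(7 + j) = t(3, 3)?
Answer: 5988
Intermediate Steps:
j = -6 (j = -7 + (1/5)*5 = -7 + 1 = -6)
v(g, M) = (4 + M)/(-6 + g) (v(g, M) = (M + 4)/(g - 6) = (4 + M)/(-6 + g))
A(v(3, -4), -2)*(-998) = (-8 - 1*(-2))*(-998) = (-8 + 2)*(-998) = -6*(-998) = 5988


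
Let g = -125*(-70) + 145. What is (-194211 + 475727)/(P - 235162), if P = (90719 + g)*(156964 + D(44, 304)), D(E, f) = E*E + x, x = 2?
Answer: 140758/7914314333 ≈ 1.7785e-5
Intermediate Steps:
g = 8895 (g = 8750 + 145 = 8895)
D(E, f) = 2 + E**2 (D(E, f) = E*E + 2 = E**2 + 2 = 2 + E**2)
P = 15828863828 (P = (90719 + 8895)*(156964 + (2 + 44**2)) = 99614*(156964 + (2 + 1936)) = 99614*(156964 + 1938) = 99614*158902 = 15828863828)
(-194211 + 475727)/(P - 235162) = (-194211 + 475727)/(15828863828 - 235162) = 281516/15828628666 = 281516*(1/15828628666) = 140758/7914314333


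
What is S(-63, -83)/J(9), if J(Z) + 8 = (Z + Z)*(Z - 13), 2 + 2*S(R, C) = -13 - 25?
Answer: ¼ ≈ 0.25000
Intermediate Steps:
S(R, C) = -20 (S(R, C) = -1 + (-13 - 25)/2 = -1 + (½)*(-38) = -1 - 19 = -20)
J(Z) = -8 + 2*Z*(-13 + Z) (J(Z) = -8 + (Z + Z)*(Z - 13) = -8 + (2*Z)*(-13 + Z) = -8 + 2*Z*(-13 + Z))
S(-63, -83)/J(9) = -20/(-8 - 26*9 + 2*9²) = -20/(-8 - 234 + 2*81) = -20/(-8 - 234 + 162) = -20/(-80) = -20*(-1/80) = ¼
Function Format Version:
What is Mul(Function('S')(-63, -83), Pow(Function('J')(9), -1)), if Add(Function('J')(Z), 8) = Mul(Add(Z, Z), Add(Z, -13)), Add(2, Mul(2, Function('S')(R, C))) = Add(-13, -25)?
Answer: Rational(1, 4) ≈ 0.25000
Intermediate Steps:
Function('S')(R, C) = -20 (Function('S')(R, C) = Add(-1, Mul(Rational(1, 2), Add(-13, -25))) = Add(-1, Mul(Rational(1, 2), -38)) = Add(-1, -19) = -20)
Function('J')(Z) = Add(-8, Mul(2, Z, Add(-13, Z))) (Function('J')(Z) = Add(-8, Mul(Add(Z, Z), Add(Z, -13))) = Add(-8, Mul(Mul(2, Z), Add(-13, Z))) = Add(-8, Mul(2, Z, Add(-13, Z))))
Mul(Function('S')(-63, -83), Pow(Function('J')(9), -1)) = Mul(-20, Pow(Add(-8, Mul(-26, 9), Mul(2, Pow(9, 2))), -1)) = Mul(-20, Pow(Add(-8, -234, Mul(2, 81)), -1)) = Mul(-20, Pow(Add(-8, -234, 162), -1)) = Mul(-20, Pow(-80, -1)) = Mul(-20, Rational(-1, 80)) = Rational(1, 4)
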